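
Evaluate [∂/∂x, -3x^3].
- 9 x^{2}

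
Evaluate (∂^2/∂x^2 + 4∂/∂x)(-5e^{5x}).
- 225 e^{5 x}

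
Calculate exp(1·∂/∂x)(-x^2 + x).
x \left(- x - 1\right)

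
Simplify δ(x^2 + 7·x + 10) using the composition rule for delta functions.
\frac{\delta(x + 5) + \delta(x + 2)}{3}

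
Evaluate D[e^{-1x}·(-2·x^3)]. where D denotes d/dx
2 x^{2} \left(x - 3\right) e^{- x}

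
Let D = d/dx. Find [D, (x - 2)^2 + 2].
2 x - 4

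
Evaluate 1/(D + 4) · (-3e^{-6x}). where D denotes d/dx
\frac{3 e^{- 6 x}}{2}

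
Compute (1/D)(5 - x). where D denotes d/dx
- \frac{x^{2}}{2} + 5 x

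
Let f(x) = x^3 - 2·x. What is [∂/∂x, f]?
3 x^{2} - 2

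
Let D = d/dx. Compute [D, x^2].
2 x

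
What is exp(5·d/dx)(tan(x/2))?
\tan{\left(\frac{x}{2} + \frac{5}{2} \right)}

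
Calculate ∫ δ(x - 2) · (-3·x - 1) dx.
-7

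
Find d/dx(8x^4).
32 x^{3}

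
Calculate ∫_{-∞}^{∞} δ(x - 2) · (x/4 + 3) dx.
\frac{7}{2}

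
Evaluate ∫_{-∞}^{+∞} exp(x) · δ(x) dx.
1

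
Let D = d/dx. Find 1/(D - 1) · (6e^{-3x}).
- \frac{3 e^{- 3 x}}{2}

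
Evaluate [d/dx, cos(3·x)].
- 3 \sin{\left(3 x \right)}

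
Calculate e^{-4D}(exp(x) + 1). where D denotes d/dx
e^{x - 4} + 1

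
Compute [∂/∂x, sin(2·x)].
2 \cos{\left(2 x \right)}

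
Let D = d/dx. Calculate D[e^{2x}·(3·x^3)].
x^{2} \left(6 x + 9\right) e^{2 x}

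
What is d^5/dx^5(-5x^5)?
-600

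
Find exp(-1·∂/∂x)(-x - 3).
- x - 2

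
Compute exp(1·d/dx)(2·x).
2 x + 2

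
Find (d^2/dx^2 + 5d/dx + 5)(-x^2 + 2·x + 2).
18 - 5 x^{2}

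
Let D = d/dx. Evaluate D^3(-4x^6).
- 480 x^{3}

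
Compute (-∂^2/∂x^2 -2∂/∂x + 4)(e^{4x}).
- 20 e^{4 x}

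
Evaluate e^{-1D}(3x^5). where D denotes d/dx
3 x^{5} - 15 x^{4} + 30 x^{3} - 30 x^{2} + 15 x - 3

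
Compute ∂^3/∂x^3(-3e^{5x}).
- 375 e^{5 x}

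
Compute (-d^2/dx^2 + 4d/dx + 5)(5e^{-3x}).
- 80 e^{- 3 x}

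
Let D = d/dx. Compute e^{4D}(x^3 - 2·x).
x^{3} + 12 x^{2} + 46 x + 56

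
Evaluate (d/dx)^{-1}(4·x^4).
\frac{4 x^{5}}{5}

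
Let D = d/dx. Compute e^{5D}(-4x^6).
- 4 x^{6} - 120 x^{5} - 1500 x^{4} - 10000 x^{3} - 37500 x^{2} - 75000 x - 62500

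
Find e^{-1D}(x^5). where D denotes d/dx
x^{5} - 5 x^{4} + 10 x^{3} - 10 x^{2} + 5 x - 1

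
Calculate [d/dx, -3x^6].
- 18 x^{5}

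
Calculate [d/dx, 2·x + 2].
2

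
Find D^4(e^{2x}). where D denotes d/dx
16 e^{2 x}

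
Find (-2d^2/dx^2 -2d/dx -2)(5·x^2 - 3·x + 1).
- 10 x^{2} - 14 x - 16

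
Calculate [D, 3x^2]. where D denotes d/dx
6 x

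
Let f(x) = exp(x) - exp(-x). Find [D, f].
2 \cosh{\left(x \right)}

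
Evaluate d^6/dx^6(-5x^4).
0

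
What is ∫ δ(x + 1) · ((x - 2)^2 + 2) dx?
11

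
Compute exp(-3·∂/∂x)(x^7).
x^{7} - 21 x^{6} + 189 x^{5} - 945 x^{4} + 2835 x^{3} - 5103 x^{2} + 5103 x - 2187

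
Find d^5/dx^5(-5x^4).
0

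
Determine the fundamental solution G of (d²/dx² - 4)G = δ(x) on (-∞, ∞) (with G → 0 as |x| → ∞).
-\frac{e^{-2|x|}}{4}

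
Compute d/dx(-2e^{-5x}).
10 e^{- 5 x}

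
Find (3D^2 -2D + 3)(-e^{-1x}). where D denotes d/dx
- 8 e^{- x}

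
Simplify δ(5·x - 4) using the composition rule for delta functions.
\frac{\delta(x - 4/5)}{5}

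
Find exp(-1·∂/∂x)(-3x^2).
- 3 x^{2} + 6 x - 3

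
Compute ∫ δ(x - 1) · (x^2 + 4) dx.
5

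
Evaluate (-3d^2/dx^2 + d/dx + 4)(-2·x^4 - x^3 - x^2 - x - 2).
- 8 x^{4} - 12 x^{3} + 65 x^{2} + 12 x - 3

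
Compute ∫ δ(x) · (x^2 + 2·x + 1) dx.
1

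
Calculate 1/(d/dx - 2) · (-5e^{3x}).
- 5 e^{3 x}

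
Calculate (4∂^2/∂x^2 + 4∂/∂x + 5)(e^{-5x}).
85 e^{- 5 x}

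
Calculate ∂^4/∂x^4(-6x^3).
0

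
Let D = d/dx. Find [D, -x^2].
- 2 x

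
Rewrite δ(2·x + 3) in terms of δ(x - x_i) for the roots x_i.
\frac{\delta(x + 3/2)}{2}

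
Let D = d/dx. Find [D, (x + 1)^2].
2 x + 2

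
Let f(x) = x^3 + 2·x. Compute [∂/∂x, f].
3 x^{2} + 2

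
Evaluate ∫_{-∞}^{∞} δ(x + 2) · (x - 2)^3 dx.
-64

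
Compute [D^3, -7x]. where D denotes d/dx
-21D^{2}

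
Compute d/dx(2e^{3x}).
6 e^{3 x}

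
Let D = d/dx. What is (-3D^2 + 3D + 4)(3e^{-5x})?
- 258 e^{- 5 x}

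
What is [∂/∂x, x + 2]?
1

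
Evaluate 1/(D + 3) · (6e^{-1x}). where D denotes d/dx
3 e^{- x}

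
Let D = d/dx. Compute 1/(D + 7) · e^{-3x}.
\frac{e^{- 3 x}}{4}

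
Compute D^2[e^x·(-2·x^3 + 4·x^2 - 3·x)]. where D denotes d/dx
\left(- 2 x^{3} - 8 x^{2} + x + 2\right) e^{x}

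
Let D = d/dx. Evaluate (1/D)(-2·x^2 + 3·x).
- \frac{2 x^{3}}{3} + \frac{3 x^{2}}{2}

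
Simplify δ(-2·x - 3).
\frac{\delta(x + 3/2)}{2}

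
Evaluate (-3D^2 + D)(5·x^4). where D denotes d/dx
20 x^{2} \left(x - 9\right)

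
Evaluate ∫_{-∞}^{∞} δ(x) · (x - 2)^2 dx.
4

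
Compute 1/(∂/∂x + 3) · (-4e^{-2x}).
- 4 e^{- 2 x}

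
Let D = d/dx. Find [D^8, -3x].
-24D^{7}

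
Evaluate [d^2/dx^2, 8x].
16\frac{d}{dx}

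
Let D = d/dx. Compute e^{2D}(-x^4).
- x^{4} - 8 x^{3} - 24 x^{2} - 32 x - 16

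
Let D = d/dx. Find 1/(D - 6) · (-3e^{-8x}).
\frac{3 e^{- 8 x}}{14}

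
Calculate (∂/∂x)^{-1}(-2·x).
- x^{2}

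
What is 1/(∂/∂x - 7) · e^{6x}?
- e^{6 x}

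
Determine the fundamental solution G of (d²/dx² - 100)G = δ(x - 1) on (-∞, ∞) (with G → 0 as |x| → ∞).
-\frac{e^{-10|x - 1|}}{20}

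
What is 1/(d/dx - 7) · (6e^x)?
- e^{x}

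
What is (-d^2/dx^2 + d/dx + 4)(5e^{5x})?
- 80 e^{5 x}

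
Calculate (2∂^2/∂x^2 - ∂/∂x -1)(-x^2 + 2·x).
x^{2} - 6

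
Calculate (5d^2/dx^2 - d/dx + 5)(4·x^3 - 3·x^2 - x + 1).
20 x^{3} - 27 x^{2} + 121 x - 24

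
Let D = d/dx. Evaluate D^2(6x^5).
120 x^{3}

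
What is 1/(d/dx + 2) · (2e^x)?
\frac{2 e^{x}}{3}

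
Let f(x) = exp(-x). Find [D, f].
- e^{- x}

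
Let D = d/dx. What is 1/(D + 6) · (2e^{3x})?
\frac{2 e^{3 x}}{9}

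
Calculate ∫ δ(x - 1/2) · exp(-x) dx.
e^{- \frac{1}{2}}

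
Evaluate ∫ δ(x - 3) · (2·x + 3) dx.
9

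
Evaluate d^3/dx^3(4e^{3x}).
108 e^{3 x}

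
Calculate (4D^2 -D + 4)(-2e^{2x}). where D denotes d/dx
- 36 e^{2 x}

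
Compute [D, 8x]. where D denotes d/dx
8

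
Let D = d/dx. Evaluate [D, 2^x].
2^{x} \log{\left(2 \right)}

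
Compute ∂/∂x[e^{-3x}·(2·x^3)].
6 x^{2} \left(1 - x\right) e^{- 3 x}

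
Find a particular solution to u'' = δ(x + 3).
\frac{|x + 3|}{2}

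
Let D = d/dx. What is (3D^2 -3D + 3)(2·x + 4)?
6 x + 6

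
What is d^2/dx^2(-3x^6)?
- 90 x^{4}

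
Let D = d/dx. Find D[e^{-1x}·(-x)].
\left(x - 1\right) e^{- x}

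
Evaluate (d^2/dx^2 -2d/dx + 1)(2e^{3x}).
8 e^{3 x}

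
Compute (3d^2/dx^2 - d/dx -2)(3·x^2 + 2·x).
- 6 x^{2} - 10 x + 16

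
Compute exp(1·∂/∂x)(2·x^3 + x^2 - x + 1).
2 x^{3} + 7 x^{2} + 7 x + 3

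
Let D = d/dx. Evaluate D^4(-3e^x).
- 3 e^{x}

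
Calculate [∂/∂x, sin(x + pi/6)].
\cos{\left(x + \frac{\pi}{6} \right)}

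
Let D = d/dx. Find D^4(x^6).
360 x^{2}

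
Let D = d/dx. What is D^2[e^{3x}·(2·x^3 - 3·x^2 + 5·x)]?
\left(18 x^{3} + 9 x^{2} + 21 x + 24\right) e^{3 x}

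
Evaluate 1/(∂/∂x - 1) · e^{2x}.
e^{2 x}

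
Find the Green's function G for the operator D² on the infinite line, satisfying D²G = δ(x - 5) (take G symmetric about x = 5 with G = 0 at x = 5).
\frac{|x - 5|}{2}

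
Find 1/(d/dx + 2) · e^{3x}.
\frac{e^{3 x}}{5}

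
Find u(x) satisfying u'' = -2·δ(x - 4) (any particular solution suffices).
-|x - 4|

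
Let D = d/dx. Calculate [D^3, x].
3D^{2}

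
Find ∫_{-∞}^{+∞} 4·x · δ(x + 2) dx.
-8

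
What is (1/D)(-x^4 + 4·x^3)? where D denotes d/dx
- \frac{x^{5}}{5} + x^{4}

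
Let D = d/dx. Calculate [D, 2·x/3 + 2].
\frac{2}{3}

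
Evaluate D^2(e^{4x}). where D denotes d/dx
16 e^{4 x}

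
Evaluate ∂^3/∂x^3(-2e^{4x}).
- 128 e^{4 x}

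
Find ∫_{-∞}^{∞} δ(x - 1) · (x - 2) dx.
-1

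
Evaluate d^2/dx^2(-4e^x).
- 4 e^{x}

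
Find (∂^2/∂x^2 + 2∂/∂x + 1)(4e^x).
16 e^{x}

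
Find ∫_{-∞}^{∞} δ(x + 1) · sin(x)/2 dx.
- \frac{\sin{\left(1 \right)}}{2}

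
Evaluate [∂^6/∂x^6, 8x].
48\frac{d^{5}}{dx^{5}}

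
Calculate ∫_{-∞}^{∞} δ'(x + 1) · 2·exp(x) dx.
- \frac{2}{e}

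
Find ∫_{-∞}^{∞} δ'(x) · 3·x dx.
-3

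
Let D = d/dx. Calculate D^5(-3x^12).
- 285120 x^{7}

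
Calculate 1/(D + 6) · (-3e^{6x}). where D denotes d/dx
- \frac{e^{6 x}}{4}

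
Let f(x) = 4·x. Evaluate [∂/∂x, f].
4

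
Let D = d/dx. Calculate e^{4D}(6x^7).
6 x^{7} + 168 x^{6} + 2016 x^{5} + 13440 x^{4} + 53760 x^{3} + 129024 x^{2} + 172032 x + 98304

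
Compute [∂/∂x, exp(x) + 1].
e^{x}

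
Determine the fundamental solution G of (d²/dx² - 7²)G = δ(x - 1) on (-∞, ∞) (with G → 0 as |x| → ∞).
-\frac{e^{-7|x - 1|}}{14}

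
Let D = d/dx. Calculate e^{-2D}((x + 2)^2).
x^{2}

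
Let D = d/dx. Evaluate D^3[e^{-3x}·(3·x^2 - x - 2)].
27 \left(- 3 x^{2} + 7 x - 1\right) e^{- 3 x}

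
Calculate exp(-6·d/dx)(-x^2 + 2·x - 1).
- x^{2} + 14 x - 49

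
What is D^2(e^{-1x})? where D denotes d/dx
e^{- x}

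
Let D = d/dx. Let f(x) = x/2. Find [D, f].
\frac{1}{2}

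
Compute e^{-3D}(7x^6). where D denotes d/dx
7 x^{6} - 126 x^{5} + 945 x^{4} - 3780 x^{3} + 8505 x^{2} - 10206 x + 5103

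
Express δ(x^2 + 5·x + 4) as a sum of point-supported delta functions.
\frac{\delta(x + 1) + \delta(x + 4)}{3}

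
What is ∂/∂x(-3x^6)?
- 18 x^{5}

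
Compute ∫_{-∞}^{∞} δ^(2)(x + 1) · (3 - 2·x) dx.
0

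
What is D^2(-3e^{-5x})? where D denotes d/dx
- 75 e^{- 5 x}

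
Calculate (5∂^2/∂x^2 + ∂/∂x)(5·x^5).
25 x^{3} \left(x + 20\right)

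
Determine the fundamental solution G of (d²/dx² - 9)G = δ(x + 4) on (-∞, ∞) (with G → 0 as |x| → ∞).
-\frac{e^{-3|x + 4|}}{6}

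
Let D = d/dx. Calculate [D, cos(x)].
- \sin{\left(x \right)}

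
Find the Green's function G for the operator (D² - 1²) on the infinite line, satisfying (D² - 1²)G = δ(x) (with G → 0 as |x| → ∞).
-\frac{e^{-|x|}}{2}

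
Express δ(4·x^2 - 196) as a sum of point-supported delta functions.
\frac{\delta(x - 7) + \delta(x + 7)}{56}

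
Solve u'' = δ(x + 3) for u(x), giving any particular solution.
\frac{|x + 3|}{2}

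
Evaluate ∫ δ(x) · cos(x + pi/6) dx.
\frac{\sqrt{3}}{2}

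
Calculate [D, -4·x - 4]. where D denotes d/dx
-4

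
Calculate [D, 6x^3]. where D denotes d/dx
18 x^{2}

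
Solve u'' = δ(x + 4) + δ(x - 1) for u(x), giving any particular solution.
\frac{|x + 4|}{2} + \frac{|x - 1|}{2}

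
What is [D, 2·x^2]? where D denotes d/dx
4 x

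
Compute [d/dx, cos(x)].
- \sin{\left(x \right)}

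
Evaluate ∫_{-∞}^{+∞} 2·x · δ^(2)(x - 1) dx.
0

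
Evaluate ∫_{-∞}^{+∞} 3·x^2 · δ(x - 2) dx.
12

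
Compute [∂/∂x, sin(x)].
\cos{\left(x \right)}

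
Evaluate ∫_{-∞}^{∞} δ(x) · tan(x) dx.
0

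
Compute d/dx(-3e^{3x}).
- 9 e^{3 x}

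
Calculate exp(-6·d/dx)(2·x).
2 x - 12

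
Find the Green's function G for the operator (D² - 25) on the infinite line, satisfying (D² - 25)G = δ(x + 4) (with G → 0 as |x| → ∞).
-\frac{e^{-5|x + 4|}}{10}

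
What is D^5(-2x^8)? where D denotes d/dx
- 13440 x^{3}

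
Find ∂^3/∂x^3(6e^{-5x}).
- 750 e^{- 5 x}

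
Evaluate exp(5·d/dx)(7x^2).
7 x^{2} + 70 x + 175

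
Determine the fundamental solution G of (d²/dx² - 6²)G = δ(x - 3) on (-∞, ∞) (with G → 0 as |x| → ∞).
-\frac{e^{-6|x - 3|}}{12}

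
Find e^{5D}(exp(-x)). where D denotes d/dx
e^{- x - 5}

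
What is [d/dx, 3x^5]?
15 x^{4}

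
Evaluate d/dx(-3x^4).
- 12 x^{3}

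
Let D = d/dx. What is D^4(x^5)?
120 x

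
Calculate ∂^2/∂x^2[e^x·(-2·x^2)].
2 \left(- x^{2} - 4 x - 2\right) e^{x}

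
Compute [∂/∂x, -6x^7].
- 42 x^{6}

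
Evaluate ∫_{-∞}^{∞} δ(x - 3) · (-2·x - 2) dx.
-8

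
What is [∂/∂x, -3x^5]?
- 15 x^{4}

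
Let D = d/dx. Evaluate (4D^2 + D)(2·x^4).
8 x^{2} \left(x + 12\right)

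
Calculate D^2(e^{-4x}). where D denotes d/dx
16 e^{- 4 x}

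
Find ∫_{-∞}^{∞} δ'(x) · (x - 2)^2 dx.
4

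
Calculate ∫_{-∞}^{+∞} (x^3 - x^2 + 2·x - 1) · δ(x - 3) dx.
23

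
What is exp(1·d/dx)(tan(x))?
\tan{\left(x + 1 \right)}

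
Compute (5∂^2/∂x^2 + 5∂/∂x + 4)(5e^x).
70 e^{x}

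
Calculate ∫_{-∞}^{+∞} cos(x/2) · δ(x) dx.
1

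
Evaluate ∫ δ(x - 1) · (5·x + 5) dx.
10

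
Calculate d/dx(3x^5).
15 x^{4}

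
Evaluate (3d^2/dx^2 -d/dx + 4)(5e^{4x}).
240 e^{4 x}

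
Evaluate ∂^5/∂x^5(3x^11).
166320 x^{6}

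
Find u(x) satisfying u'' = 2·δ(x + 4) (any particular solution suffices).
|x + 4|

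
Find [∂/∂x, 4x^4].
16 x^{3}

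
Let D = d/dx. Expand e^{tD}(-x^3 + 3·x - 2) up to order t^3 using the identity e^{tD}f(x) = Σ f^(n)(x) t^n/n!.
- t^{3} - 3 t^{2} x - 3 t \left(x^{2} - 1\right) - x^{3} + 3 x - 2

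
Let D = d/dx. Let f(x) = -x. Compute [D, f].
-1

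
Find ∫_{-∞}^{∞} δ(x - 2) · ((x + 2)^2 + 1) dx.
17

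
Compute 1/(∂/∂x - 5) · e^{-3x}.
- \frac{e^{- 3 x}}{8}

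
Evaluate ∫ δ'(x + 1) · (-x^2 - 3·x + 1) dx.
1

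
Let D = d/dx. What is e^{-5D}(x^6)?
x^{6} - 30 x^{5} + 375 x^{4} - 2500 x^{3} + 9375 x^{2} - 18750 x + 15625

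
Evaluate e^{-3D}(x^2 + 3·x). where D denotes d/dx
x \left(x - 3\right)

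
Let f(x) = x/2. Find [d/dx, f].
\frac{1}{2}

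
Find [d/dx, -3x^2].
- 6 x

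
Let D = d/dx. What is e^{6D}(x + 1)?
x + 7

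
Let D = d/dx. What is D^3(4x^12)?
5280 x^{9}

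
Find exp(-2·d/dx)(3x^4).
3 x^{4} - 24 x^{3} + 72 x^{2} - 96 x + 48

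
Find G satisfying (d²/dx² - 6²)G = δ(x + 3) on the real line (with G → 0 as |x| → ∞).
-\frac{e^{-6|x + 3|}}{12}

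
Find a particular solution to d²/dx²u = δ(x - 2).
\frac{|x - 2|}{2}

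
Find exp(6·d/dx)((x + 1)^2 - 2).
x^{2} + 14 x + 47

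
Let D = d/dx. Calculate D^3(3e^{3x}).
81 e^{3 x}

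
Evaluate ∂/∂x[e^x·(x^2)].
x \left(x + 2\right) e^{x}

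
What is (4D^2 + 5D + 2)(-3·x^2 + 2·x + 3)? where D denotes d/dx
- 6 x^{2} - 26 x - 8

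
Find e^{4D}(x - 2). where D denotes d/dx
x + 2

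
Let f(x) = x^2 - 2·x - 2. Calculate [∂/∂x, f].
2 x - 2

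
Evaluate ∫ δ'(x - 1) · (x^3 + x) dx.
-4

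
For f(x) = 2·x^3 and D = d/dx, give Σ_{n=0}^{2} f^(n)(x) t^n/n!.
2 x \left(3 t^{2} + 3 t x + x^{2}\right)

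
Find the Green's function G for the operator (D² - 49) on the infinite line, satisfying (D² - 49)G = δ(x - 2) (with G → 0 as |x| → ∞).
-\frac{e^{-7|x - 2|}}{14}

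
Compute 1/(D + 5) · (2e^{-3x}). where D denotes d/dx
e^{- 3 x}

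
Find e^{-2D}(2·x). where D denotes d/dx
2 x - 4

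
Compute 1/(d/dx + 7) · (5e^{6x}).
\frac{5 e^{6 x}}{13}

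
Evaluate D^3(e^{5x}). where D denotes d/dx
125 e^{5 x}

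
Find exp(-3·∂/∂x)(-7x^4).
- 7 x^{4} + 84 x^{3} - 378 x^{2} + 756 x - 567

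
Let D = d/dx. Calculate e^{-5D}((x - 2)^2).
x^{2} - 14 x + 49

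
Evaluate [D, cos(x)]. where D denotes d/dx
- \sin{\left(x \right)}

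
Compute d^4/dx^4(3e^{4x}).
768 e^{4 x}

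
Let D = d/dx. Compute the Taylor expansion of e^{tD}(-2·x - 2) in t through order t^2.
- 2 t - 2 x - 2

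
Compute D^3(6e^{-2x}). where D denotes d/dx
- 48 e^{- 2 x}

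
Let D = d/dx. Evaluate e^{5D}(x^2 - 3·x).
x^{2} + 7 x + 10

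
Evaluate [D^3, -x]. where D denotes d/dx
-3D^{2}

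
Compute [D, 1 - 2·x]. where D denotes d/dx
-2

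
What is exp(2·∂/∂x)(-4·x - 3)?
- 4 x - 11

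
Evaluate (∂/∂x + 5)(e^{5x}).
10 e^{5 x}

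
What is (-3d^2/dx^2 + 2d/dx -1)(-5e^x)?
10 e^{x}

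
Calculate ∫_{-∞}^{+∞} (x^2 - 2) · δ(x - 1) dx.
-1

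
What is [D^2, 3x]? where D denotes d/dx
6D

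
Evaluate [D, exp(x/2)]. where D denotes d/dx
\frac{e^{\frac{x}{2}}}{2}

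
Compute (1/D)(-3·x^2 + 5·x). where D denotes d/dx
- x^{3} + \frac{5 x^{2}}{2}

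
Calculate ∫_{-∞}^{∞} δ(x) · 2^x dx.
1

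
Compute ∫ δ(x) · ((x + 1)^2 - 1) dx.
0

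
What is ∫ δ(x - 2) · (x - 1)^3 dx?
1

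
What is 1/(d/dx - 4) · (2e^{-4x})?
- \frac{e^{- 4 x}}{4}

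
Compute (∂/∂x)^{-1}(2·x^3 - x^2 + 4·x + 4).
\frac{x^{4}}{2} - \frac{x^{3}}{3} + 2 x^{2} + 4 x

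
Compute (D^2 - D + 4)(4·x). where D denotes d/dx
16 x - 4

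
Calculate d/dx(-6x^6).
- 36 x^{5}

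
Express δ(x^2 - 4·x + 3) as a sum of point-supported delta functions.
\frac{\delta(x - 1) + \delta(x - 3)}{2}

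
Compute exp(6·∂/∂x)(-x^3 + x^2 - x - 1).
- x^{3} - 17 x^{2} - 97 x - 187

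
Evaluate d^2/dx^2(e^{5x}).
25 e^{5 x}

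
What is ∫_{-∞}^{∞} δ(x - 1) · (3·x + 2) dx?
5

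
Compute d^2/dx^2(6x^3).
36 x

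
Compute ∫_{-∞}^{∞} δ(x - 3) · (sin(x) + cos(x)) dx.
\cos{\left(3 \right)} + \sin{\left(3 \right)}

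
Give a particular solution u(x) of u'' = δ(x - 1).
\frac{|x - 1|}{2}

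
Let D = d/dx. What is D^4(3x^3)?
0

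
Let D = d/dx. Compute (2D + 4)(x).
4 x + 2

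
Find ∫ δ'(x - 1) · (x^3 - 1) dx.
-3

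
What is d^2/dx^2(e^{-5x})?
25 e^{- 5 x}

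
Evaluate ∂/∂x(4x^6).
24 x^{5}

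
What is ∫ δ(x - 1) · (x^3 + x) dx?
2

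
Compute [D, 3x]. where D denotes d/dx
3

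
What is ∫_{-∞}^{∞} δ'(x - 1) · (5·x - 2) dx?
-5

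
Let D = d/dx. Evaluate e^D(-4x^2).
- 4 x^{2} - 8 x - 4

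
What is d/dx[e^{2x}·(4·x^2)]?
8 x \left(x + 1\right) e^{2 x}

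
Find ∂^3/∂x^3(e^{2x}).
8 e^{2 x}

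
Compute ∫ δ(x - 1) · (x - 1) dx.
0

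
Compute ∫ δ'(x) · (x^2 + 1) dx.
0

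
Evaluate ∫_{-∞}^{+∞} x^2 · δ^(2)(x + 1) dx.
2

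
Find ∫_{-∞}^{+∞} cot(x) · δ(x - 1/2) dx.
\cot{\left(\frac{1}{2} \right)}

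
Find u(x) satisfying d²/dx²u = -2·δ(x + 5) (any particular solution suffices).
-|x + 5|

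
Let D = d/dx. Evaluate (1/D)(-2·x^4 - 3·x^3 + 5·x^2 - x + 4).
- \frac{2 x^{5}}{5} - \frac{3 x^{4}}{4} + \frac{5 x^{3}}{3} - \frac{x^{2}}{2} + 4 x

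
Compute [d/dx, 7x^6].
42 x^{5}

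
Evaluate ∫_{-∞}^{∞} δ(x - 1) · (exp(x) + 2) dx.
2 + e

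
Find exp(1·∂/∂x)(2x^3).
2 x^{3} + 6 x^{2} + 6 x + 2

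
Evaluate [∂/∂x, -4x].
-4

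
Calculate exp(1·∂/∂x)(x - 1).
x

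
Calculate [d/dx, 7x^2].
14 x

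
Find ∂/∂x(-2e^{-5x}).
10 e^{- 5 x}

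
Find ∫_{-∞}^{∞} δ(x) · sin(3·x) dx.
0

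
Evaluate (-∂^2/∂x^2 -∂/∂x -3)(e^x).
- 5 e^{x}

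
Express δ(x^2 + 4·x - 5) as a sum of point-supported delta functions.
\frac{\delta(x + 5) + \delta(x - 1)}{6}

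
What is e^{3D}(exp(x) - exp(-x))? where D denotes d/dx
2 \sinh{\left(x + 3 \right)}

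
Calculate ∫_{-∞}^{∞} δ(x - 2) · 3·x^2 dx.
12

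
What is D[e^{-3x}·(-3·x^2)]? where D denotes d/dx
3 x \left(3 x - 2\right) e^{- 3 x}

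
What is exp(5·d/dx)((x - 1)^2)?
x^{2} + 8 x + 16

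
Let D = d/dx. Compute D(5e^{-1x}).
- 5 e^{- x}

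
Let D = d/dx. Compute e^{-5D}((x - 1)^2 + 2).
x^{2} - 12 x + 38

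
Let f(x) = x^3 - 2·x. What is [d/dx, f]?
3 x^{2} - 2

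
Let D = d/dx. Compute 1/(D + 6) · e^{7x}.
\frac{e^{7 x}}{13}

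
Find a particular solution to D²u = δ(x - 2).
\frac{|x - 2|}{2}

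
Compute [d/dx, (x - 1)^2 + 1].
2 x - 2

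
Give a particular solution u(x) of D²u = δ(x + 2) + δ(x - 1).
\frac{|x + 2|}{2} + \frac{|x - 1|}{2}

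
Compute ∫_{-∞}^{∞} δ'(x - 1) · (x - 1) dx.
-1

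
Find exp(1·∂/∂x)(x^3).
x^{3} + 3 x^{2} + 3 x + 1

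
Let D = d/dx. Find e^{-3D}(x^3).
x^{3} - 9 x^{2} + 27 x - 27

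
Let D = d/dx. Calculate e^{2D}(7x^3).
7 x^{3} + 42 x^{2} + 84 x + 56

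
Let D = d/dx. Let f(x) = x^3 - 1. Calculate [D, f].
3 x^{2}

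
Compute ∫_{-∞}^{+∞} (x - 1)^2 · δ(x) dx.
1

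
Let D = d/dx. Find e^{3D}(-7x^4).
- 7 x^{4} - 84 x^{3} - 378 x^{2} - 756 x - 567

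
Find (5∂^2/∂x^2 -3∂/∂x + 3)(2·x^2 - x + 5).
6 x^{2} - 15 x + 38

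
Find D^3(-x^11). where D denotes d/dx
- 990 x^{8}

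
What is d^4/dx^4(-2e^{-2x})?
- 32 e^{- 2 x}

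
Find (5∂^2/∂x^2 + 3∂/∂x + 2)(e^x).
10 e^{x}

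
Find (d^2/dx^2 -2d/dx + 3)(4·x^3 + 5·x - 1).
12 x^{3} - 24 x^{2} + 39 x - 13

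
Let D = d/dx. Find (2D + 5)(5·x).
25 x + 10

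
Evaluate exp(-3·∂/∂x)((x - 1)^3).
x^{3} - 12 x^{2} + 48 x - 64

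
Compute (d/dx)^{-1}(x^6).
\frac{x^{7}}{7}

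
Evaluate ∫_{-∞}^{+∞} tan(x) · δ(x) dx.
0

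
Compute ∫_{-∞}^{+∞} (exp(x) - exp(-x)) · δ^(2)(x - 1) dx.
2 \sinh{\left(1 \right)}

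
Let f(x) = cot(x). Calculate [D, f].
- \frac{1}{\sin^{2}{\left(x \right)}}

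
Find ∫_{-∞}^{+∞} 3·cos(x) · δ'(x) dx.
0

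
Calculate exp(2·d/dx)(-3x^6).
- 3 x^{6} - 36 x^{5} - 180 x^{4} - 480 x^{3} - 720 x^{2} - 576 x - 192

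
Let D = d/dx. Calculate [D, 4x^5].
20 x^{4}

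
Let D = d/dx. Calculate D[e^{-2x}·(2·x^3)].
x^{2} \left(6 - 4 x\right) e^{- 2 x}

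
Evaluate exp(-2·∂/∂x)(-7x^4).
- 7 x^{4} + 56 x^{3} - 168 x^{2} + 224 x - 112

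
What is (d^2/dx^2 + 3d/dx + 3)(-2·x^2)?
- 6 x^{2} - 12 x - 4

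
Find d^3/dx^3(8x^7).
1680 x^{4}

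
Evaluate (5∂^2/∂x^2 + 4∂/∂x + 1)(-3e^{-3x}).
- 102 e^{- 3 x}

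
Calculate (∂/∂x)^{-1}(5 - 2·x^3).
- \frac{x^{4}}{2} + 5 x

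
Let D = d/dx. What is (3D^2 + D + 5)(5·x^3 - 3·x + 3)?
25 x^{3} + 15 x^{2} + 75 x + 12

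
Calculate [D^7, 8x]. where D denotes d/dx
56D^{6}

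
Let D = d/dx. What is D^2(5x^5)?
100 x^{3}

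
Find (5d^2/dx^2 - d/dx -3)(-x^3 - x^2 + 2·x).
3 x^{3} + 6 x^{2} - 34 x - 12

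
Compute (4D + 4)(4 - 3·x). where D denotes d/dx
4 - 12 x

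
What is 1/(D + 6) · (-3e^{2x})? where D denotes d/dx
- \frac{3 e^{2 x}}{8}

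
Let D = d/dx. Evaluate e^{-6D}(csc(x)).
\csc{\left(x - 6 \right)}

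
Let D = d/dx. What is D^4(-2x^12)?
- 23760 x^{8}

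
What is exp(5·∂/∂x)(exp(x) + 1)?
e^{x + 5} + 1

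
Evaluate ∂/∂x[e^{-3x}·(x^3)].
3 x^{2} \left(1 - x\right) e^{- 3 x}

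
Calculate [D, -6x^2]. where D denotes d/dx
- 12 x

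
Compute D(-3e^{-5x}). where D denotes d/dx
15 e^{- 5 x}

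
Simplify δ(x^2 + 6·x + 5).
\frac{\delta(x + 1) + \delta(x + 5)}{4}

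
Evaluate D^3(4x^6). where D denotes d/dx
480 x^{3}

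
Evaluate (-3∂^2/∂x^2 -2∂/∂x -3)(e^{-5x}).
- 68 e^{- 5 x}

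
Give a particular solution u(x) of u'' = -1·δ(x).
-\frac{|x|}{2}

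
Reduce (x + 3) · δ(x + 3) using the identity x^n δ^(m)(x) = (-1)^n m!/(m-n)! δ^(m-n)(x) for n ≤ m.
0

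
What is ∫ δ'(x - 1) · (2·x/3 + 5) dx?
- \frac{2}{3}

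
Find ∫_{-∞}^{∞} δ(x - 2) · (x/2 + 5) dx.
6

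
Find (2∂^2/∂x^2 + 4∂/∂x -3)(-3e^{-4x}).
- 39 e^{- 4 x}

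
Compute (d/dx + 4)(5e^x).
25 e^{x}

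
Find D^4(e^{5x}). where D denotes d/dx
625 e^{5 x}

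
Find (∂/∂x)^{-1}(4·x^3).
x^{4}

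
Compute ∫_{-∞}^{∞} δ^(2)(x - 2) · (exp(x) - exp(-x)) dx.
2 \sinh{\left(2 \right)}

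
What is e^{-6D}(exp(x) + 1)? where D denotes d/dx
e^{x - 6} + 1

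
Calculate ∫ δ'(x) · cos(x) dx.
0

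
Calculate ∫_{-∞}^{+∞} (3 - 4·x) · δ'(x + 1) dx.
4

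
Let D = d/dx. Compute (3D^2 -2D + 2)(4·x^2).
8 x^{2} - 16 x + 24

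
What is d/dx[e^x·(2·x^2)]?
2 x \left(x + 2\right) e^{x}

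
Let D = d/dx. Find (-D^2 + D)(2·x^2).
4 x - 4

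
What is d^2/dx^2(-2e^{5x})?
- 50 e^{5 x}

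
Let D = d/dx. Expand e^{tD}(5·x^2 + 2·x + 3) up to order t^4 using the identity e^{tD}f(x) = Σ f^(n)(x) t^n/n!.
5 t^{2} + 2 t \left(5 x + 1\right) + 5 x^{2} + 2 x + 3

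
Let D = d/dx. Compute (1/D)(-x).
- \frac{x^{2}}{2}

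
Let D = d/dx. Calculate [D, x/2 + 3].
\frac{1}{2}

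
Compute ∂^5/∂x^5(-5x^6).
- 3600 x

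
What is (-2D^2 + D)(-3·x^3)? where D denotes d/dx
9 x \left(4 - x\right)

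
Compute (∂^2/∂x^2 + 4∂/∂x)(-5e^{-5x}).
- 25 e^{- 5 x}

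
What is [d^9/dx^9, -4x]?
-36\frac{d^{8}}{dx^{8}}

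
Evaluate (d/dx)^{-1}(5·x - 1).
\frac{5 x^{2}}{2} - x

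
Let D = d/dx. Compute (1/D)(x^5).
\frac{x^{6}}{6}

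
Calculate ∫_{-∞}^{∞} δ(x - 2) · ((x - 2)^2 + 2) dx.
2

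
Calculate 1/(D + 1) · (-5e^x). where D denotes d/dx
- \frac{5 e^{x}}{2}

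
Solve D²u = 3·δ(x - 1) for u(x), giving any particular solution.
\frac{3|x - 1|}{2}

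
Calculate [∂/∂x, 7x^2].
14 x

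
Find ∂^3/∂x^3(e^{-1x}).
- e^{- x}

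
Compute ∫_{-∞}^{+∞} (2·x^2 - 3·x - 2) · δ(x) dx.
-2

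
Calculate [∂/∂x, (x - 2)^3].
3 \left(x - 2\right)^{2}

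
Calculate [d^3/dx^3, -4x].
-12\frac{d^{2}}{dx^{2}}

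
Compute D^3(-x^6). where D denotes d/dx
- 120 x^{3}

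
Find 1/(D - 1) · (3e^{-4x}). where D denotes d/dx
- \frac{3 e^{- 4 x}}{5}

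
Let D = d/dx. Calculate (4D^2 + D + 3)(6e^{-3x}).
216 e^{- 3 x}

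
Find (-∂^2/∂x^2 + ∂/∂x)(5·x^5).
25 x^{3} \left(x - 4\right)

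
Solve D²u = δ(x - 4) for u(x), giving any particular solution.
\frac{|x - 4|}{2}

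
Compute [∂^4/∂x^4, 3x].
12\frac{d^{3}}{dx^{3}}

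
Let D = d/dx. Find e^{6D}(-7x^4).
- 7 x^{4} - 168 x^{3} - 1512 x^{2} - 6048 x - 9072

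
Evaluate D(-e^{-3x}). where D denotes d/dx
3 e^{- 3 x}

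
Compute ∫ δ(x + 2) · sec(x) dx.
\sec{\left(2 \right)}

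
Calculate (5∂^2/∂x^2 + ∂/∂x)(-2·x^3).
6 x \left(- x - 10\right)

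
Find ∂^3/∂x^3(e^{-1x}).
- e^{- x}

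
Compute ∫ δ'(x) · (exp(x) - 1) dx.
-1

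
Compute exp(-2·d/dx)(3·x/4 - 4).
\frac{3 x}{4} - \frac{11}{2}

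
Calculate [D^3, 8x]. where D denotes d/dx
24D^{2}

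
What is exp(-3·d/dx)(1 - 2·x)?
7 - 2 x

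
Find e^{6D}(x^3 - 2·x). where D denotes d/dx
x^{3} + 18 x^{2} + 106 x + 204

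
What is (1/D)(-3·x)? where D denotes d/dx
- \frac{3 x^{2}}{2}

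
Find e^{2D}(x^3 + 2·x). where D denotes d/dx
x^{3} + 6 x^{2} + 14 x + 12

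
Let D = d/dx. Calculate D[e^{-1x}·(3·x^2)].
3 x \left(2 - x\right) e^{- x}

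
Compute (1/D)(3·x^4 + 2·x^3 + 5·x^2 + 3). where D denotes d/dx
\frac{3 x^{5}}{5} + \frac{x^{4}}{2} + \frac{5 x^{3}}{3} + 3 x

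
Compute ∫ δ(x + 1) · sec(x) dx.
\sec{\left(1 \right)}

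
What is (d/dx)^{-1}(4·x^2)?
\frac{4 x^{3}}{3}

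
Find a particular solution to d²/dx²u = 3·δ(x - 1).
\frac{3|x - 1|}{2}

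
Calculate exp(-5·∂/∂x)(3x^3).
3 x^{3} - 45 x^{2} + 225 x - 375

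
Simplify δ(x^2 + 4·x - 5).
\frac{\delta(x + 5) + \delta(x - 1)}{6}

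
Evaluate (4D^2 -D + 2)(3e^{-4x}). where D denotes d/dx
210 e^{- 4 x}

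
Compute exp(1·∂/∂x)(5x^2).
5 x^{2} + 10 x + 5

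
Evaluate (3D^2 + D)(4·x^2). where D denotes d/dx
8 x + 24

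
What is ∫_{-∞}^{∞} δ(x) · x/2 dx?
0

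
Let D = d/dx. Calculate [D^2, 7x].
14D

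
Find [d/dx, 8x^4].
32 x^{3}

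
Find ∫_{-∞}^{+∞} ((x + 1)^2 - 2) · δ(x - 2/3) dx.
\frac{7}{9}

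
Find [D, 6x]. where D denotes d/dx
6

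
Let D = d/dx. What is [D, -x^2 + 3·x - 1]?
3 - 2 x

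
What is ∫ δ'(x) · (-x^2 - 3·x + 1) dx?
3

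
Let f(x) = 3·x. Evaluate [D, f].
3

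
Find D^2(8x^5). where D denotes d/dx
160 x^{3}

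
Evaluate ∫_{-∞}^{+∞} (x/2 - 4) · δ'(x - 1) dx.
- \frac{1}{2}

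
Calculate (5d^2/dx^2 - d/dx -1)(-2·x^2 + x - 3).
2 x^{2} + 3 x - 18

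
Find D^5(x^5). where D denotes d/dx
120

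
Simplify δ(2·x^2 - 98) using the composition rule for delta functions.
\frac{\delta(x - 7) + \delta(x + 7)}{28}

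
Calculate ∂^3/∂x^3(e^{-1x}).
- e^{- x}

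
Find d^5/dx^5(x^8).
6720 x^{3}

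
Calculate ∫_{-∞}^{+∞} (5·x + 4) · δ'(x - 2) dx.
-5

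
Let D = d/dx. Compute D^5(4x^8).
26880 x^{3}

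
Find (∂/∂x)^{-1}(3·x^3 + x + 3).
\frac{3 x^{4}}{4} + \frac{x^{2}}{2} + 3 x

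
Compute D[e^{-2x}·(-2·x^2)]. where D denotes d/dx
4 x \left(x - 1\right) e^{- 2 x}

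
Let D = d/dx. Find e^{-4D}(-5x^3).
- 5 x^{3} + 60 x^{2} - 240 x + 320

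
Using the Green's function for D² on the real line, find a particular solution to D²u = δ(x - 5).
\frac{|x - 5|}{2}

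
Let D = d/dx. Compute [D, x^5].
5 x^{4}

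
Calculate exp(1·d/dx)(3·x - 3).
3 x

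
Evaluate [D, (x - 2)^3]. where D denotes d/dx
3 \left(x - 2\right)^{2}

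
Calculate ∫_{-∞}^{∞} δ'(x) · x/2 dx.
- \frac{1}{2}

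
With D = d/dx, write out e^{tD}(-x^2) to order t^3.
- t^{2} - 2 t x - x^{2}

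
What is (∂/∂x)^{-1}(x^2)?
\frac{x^{3}}{3}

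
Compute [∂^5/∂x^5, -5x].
-25\frac{d^{4}}{dx^{4}}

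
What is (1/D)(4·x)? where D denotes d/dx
2 x^{2}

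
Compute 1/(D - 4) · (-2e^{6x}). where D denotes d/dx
- e^{6 x}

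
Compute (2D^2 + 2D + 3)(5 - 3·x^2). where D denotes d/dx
- 9 x^{2} - 12 x + 3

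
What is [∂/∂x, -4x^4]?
- 16 x^{3}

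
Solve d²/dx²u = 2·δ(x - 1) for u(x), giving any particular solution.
|x - 1|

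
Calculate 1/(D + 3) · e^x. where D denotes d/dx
\frac{e^{x}}{4}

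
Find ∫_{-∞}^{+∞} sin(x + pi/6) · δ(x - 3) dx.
\sin{\left(\frac{\pi}{6} + 3 \right)}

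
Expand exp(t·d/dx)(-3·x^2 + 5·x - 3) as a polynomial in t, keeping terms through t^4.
- 3 t^{2} - t \left(6 x - 5\right) - 3 x^{2} + 5 x - 3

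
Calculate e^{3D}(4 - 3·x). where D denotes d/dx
- 3 x - 5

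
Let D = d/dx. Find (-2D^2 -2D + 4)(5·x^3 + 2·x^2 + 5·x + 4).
20 x^{3} - 22 x^{2} - 48 x - 2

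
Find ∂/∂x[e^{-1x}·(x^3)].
x^{2} \left(3 - x\right) e^{- x}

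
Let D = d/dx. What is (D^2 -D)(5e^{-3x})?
60 e^{- 3 x}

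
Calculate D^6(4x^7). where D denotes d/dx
20160 x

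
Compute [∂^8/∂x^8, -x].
-8\frac{d^{7}}{dx^{7}}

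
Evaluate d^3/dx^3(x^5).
60 x^{2}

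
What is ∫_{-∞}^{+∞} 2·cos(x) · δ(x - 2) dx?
2 \cos{\left(2 \right)}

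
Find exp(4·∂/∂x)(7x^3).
7 x^{3} + 84 x^{2} + 336 x + 448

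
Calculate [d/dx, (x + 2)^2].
2 x + 4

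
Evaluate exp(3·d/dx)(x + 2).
x + 5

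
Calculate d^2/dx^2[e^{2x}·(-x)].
4 \left(- x - 1\right) e^{2 x}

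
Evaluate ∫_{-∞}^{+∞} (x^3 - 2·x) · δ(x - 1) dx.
-1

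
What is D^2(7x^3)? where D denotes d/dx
42 x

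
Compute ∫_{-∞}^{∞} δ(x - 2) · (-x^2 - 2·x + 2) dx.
-6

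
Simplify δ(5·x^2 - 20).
\frac{\delta(x - 2) + \delta(x + 2)}{20}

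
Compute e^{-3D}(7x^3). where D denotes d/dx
7 x^{3} - 63 x^{2} + 189 x - 189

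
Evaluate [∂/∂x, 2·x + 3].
2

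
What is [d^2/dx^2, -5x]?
-10\frac{d}{dx}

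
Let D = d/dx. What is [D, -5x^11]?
- 55 x^{10}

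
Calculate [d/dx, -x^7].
- 7 x^{6}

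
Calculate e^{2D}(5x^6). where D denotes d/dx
5 x^{6} + 60 x^{5} + 300 x^{4} + 800 x^{3} + 1200 x^{2} + 960 x + 320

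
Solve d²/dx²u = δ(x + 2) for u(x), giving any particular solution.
\frac{|x + 2|}{2}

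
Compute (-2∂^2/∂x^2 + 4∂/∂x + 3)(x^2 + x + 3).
3 x^{2} + 11 x + 9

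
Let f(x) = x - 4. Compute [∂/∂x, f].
1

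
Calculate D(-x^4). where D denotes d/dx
- 4 x^{3}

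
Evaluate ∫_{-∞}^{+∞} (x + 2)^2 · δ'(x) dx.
-4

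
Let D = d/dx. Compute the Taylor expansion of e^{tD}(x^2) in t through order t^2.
t^{2} + 2 t x + x^{2}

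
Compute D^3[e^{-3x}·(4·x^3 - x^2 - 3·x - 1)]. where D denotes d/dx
3 \left(- 36 x^{3} + 117 x^{2} - 63 x - 4\right) e^{- 3 x}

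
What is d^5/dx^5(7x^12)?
665280 x^{7}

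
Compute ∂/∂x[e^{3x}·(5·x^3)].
15 x^{2} \left(x + 1\right) e^{3 x}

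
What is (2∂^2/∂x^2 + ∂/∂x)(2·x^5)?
10 x^{3} \left(x + 8\right)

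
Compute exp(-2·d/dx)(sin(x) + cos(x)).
\sqrt{2} \cos{\left(- x + \frac{\pi}{4} + 2 \right)}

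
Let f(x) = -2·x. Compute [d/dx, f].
-2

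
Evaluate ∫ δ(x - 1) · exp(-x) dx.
e^{-1}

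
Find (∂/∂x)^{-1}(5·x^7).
\frac{5 x^{8}}{8}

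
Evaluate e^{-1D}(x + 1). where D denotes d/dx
x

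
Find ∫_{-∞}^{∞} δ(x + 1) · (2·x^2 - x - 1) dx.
2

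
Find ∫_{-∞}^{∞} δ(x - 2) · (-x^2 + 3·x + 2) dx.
4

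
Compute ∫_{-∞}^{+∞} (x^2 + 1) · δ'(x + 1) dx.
2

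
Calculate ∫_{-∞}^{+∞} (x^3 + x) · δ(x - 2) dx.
10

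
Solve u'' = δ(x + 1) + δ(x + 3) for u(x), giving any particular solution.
\frac{|x + 1|}{2} + \frac{|x + 3|}{2}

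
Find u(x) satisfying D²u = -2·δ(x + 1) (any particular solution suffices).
-|x + 1|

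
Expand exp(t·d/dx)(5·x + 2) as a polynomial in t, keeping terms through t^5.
5 t + 5 x + 2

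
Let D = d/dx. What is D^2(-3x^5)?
- 60 x^{3}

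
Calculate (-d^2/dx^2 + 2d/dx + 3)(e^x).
4 e^{x}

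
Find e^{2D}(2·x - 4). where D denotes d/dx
2 x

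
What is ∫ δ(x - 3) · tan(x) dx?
\tan{\left(3 \right)}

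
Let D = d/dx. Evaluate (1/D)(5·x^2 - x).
\frac{5 x^{3}}{3} - \frac{x^{2}}{2}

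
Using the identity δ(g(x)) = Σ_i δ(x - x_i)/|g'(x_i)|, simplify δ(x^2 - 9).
\frac{\delta(x + 3) + \delta(x - 3)}{6}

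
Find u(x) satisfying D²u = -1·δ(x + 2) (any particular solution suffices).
-\frac{|x + 2|}{2}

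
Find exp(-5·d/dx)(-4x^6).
- 4 x^{6} + 120 x^{5} - 1500 x^{4} + 10000 x^{3} - 37500 x^{2} + 75000 x - 62500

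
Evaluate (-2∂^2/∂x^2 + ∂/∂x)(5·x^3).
15 x \left(x - 4\right)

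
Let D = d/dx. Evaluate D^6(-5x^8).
- 100800 x^{2}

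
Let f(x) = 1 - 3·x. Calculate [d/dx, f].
-3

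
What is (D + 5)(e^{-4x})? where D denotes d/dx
e^{- 4 x}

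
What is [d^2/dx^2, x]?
2\frac{d}{dx}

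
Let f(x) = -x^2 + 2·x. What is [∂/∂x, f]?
2 - 2 x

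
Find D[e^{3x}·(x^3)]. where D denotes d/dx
3 x^{2} \left(x + 1\right) e^{3 x}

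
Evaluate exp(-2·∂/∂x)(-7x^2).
- 7 x^{2} + 28 x - 28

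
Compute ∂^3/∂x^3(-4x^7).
- 840 x^{4}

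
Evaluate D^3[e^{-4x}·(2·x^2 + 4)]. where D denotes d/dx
16 \left(- 8 x^{2} + 12 x - 19\right) e^{- 4 x}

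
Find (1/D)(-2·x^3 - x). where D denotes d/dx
- \frac{x^{4}}{2} - \frac{x^{2}}{2}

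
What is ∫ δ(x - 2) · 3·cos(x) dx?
3 \cos{\left(2 \right)}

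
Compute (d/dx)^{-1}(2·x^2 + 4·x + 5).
\frac{2 x^{3}}{3} + 2 x^{2} + 5 x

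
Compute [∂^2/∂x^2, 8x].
16\frac{d}{dx}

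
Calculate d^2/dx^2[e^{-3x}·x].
3 \left(3 x - 2\right) e^{- 3 x}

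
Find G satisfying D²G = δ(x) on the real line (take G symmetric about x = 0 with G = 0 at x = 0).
\frac{|x|}{2}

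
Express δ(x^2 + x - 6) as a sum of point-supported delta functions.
\frac{\delta(x + 3) + \delta(x - 2)}{5}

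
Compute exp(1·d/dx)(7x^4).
7 x^{4} + 28 x^{3} + 42 x^{2} + 28 x + 7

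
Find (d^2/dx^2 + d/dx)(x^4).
4 x^{2} \left(x + 3\right)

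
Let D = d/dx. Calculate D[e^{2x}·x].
\left(2 x + 1\right) e^{2 x}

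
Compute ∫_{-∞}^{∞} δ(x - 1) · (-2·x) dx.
-2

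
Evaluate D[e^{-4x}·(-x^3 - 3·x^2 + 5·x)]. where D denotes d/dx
\left(4 x^{3} + 9 x^{2} - 26 x + 5\right) e^{- 4 x}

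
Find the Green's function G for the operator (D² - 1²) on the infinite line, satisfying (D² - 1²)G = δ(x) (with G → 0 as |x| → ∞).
-\frac{e^{-|x|}}{2}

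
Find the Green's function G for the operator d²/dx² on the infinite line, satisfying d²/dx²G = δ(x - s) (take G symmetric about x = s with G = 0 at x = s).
\frac{|x - s|}{2}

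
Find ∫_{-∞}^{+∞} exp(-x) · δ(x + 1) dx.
e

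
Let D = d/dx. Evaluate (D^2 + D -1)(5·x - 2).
7 - 5 x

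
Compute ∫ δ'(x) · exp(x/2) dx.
- \frac{1}{2}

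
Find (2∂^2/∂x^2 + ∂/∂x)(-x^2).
- 2 x - 4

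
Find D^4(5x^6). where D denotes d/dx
1800 x^{2}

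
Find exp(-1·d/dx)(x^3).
x^{3} - 3 x^{2} + 3 x - 1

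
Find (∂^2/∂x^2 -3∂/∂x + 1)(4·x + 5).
4 x - 7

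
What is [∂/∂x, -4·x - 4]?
-4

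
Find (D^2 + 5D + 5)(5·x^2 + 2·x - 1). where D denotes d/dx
25 x^{2} + 60 x + 15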